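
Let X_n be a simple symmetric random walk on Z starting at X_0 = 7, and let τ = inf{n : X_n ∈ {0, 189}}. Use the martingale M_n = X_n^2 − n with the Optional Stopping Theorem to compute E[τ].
E[τ] = 1274

M_n = X_n^2 − n is a martingale (since E[X_{n+1}^2 | F_n] = X_n^2 + 1). By OST (τ has finite mean in a bounded region), E[M_τ] = E[M_0] = X_0^2 − 0 = 7^2 = 49. Also E[M_τ] = E[X_τ^2] − E[τ]. The walk exits at 0 or 189, with P(hit 189 first) = 7/189, so E[X_τ^2] = 189^2 · 7/189 + 0 = 1323. Thus E[τ] = E[X_τ^2] − E[M_τ] = 1323 − 49 = 1274 = 7(189 − 7) = 1274.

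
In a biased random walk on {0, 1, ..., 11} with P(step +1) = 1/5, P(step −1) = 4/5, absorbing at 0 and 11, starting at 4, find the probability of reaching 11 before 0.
P(hit 11 before 0) = (1 − (4)^4) / (1 − (4)^11) = 85/1398101

Let u_k denote P(reach 11 before 0 | start at k). Boundary: u_0 = 0, u_11 = 1. Recurrence: u_k = 1/5·u_{k+1} + 4/5·u_{k-1} for 1 ≤ k ≤ 10. Try u_k = A + B·r^k with r = q/p = (4/5)/(1/5) = 4. Substitution satisfies the recurrence; boundary conditions give:
  u_k = (1 − r^k) / (1 − r^N) = (1 − (4)^4) / (1 − (4)^11) = 85/1398101.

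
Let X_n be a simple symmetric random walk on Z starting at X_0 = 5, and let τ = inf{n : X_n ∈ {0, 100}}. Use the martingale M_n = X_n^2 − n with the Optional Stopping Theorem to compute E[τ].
E[τ] = 475

M_n = X_n^2 − n is a martingale (since E[X_{n+1}^2 | F_n] = X_n^2 + 1). By OST (τ has finite mean in a bounded region), E[M_τ] = E[M_0] = X_0^2 − 0 = 5^2 = 25. Also E[M_τ] = E[X_τ^2] − E[τ]. The walk exits at 0 or 100, with P(hit 100 first) = 5/100, so E[X_τ^2] = 100^2 · 5/100 + 0 = 500. Thus E[τ] = E[X_τ^2] − E[M_τ] = 500 − 25 = 475 = 5(100 − 5) = 475.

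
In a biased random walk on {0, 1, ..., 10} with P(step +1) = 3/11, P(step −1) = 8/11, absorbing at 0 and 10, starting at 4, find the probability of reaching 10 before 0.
P(hit 10 before 0) = (1 − (8/3)^4) / (1 − (8/3)^10) = 53217/19521505

Let u_k denote P(reach 10 before 0 | start at k). Boundary: u_0 = 0, u_10 = 1. Recurrence: u_k = 3/11·u_{k+1} + 8/11·u_{k-1} for 1 ≤ k ≤ 9. Try u_k = A + B·r^k with r = q/p = (8/11)/(3/11) = 8/3. Substitution satisfies the recurrence; boundary conditions give:
  u_k = (1 − r^k) / (1 − r^N) = (1 − (8/3)^4) / (1 − (8/3)^10) = 53217/19521505.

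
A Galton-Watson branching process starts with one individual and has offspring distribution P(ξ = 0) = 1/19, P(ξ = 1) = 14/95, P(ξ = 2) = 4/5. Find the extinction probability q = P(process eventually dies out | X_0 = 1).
q = 5/76

The pgf is f(s) = 1/19 + 14/95·s + 4/5·s². The extinction probability q is the smallest fixed point of f in [0, 1]. Setting s = f(s):
  4/5·s² + (14/95 − 1)·s + 1/19 = 0
  4/5·s² − (1/19 + 4/5)·s + 1/19 = 0
which factors as (s − 1)·(4/5·s − 1/19) = 0, giving roots s = 1 and s = (1/19)/(4/5) = 5/76.
Mean offspring μ = 14/95 + 2·4/5 = 166/95 > 1 (supercritical), so q < 1. The extinction probability is the smaller root: q = (1/19)/(4/5) = 5/76.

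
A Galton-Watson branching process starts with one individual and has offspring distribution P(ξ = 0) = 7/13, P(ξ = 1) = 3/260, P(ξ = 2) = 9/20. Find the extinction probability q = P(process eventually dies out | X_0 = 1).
q = 1

Mean offspring μ = 0·7/13 + 1·3/260 + 2·9/20 = 237/260 ≤ 1. For μ ≤ 1 with offspring not concentrated at 1, the Galton-Watson process goes extinct almost surely, so q = 1.
(Algebraic check: The pgf is f(s) = 7/13 + 3/260·s + 9/20·s². The extinction probability q is the smallest fixed point of f in [0, 1]. Setting s = f(s):
  9/20·s² + (3/260 − 1)·s + 7/13 = 0
  9/20·s² − (7/13 + 9/20)·s + 7/13 = 0
which factors as (s − 1)·(9/20·s − 7/13) = 0, giving roots s = 1 and s = (7/13)/(9/20) = 140/117. Since 140/117 ≥ 1, the smallest root in [0, 1] is s = 1.)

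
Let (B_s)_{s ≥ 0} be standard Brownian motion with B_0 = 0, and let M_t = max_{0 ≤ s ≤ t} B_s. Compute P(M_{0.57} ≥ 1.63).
P(M_{0.57} ≥ 1.63) = 2·P(B_{0.57} ≥ 1.63) = 2(1 − Φ(1.63/√0.57)) ≈ 0.0309

By the reflection principle for Brownian motion, P(M_t ≥ a) = 2 · P(B_t ≥ a) for a ≥ 0. Since B_t ~ N(0, t), P(B_t ≥ 1.63) = 1 − Φ(1.63/√t) = 1 − Φ(1.63/√0.57) = 1 − Φ(2.1590). So
  P(M_{0.57} ≥ 1.63) = 2(1 − Φ(2.1590)) ≈ 0.0309.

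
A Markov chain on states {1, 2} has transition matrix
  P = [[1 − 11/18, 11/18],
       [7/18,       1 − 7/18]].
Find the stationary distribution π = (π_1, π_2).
π_1 = 7/18, π_2 = 11/18

Solve πP = π with π_1 + π_2 = 1. From πP = π: π_1 · (1 − 11/18) + π_2 · 7/18 = π_1 ⇒ π_2 · 7/18 = π_1 · 11/18 ⇒ π_2/π_1 = (11/18)/(7/18) = 11/7. Together with π_1 + π_2 = 1:
  π_1 = (7/18)/(11/18 + 7/18) = (7/18)/(1) = 7/18,
  π_2 = (11/18)/(11/18 + 7/18) = (11/18)/(1) = 11/18.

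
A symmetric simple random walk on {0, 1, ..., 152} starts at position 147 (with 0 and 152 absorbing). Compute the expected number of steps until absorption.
E[τ | X_0 = 147] = 735

Let v_k = E[τ | X_0 = k]. Boundary: v_0 = v_152 = 0. Recurrence: v_k = 1 + (v_{k-1} + v_{k+1})/2 for 1 ≤ k ≤ 151. The particular solution to v_k − (v_{k-1} + v_{k+1})/2 = 1 is v_k = −k^2. Adding homogeneous solution A + B k and matching boundaries gives v_k = k (152 − k). Substituting k = 147: v_147 = 147 · 5 = 735.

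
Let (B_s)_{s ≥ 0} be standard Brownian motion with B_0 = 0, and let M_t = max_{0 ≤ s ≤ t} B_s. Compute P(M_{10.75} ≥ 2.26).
P(M_{10.75} ≥ 2.26) = 2·P(B_{10.75} ≥ 2.26) = 2(1 − Φ(2.26/√10.75)) ≈ 0.4906

By the reflection principle for Brownian motion, P(M_t ≥ a) = 2 · P(B_t ≥ a) for a ≥ 0. Since B_t ~ N(0, t), P(B_t ≥ 2.26) = 1 − Φ(2.26/√t) = 1 − Φ(2.26/√10.75) = 1 − Φ(0.6893). So
  P(M_{10.75} ≥ 2.26) = 2(1 − Φ(0.6893)) ≈ 0.4906.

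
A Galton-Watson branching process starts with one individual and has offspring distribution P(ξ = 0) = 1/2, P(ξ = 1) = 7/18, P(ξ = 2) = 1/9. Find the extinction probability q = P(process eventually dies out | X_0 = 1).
q = 1

Mean offspring μ = 0·1/2 + 1·7/18 + 2·1/9 = 11/18 ≤ 1. For μ ≤ 1 with offspring not concentrated at 1, the Galton-Watson process goes extinct almost surely, so q = 1.
(Algebraic check: The pgf is f(s) = 1/2 + 7/18·s + 1/9·s². The extinction probability q is the smallest fixed point of f in [0, 1]. Setting s = f(s):
  1/9·s² + (7/18 − 1)·s + 1/2 = 0
  1/9·s² − (1/2 + 1/9)·s + 1/2 = 0
which factors as (s − 1)·(1/9·s − 1/2) = 0, giving roots s = 1 and s = (1/2)/(1/9) = 9/2. Since 9/2 ≥ 1, the smallest root in [0, 1] is s = 1.)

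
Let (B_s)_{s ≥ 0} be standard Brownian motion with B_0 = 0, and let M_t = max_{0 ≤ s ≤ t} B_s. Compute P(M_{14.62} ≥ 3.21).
P(M_{14.62} ≥ 3.21) = 2·P(B_{14.62} ≥ 3.21) = 2(1 − Φ(3.21/√14.62)) ≈ 0.4012

By the reflection principle for Brownian motion, P(M_t ≥ a) = 2 · P(B_t ≥ a) for a ≥ 0. Since B_t ~ N(0, t), P(B_t ≥ 3.21) = 1 − Φ(3.21/√t) = 1 − Φ(3.21/√14.62) = 1 − Φ(0.8395). So
  P(M_{14.62} ≥ 3.21) = 2(1 − Φ(0.8395)) ≈ 0.4012.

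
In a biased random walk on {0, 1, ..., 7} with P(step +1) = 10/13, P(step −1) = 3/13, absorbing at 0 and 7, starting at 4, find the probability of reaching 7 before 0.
P(hit 7 before 0) = (1 − (3/10)^4) / (1 − (3/10)^7) = 1417000/1428259

Let u_k denote P(reach 7 before 0 | start at k). Boundary: u_0 = 0, u_7 = 1. Recurrence: u_k = 10/13·u_{k+1} + 3/13·u_{k-1} for 1 ≤ k ≤ 6. Try u_k = A + B·r^k with r = q/p = (3/13)/(10/13) = 3/10. Substitution satisfies the recurrence; boundary conditions give:
  u_k = (1 − r^k) / (1 − r^N) = (1 − (3/10)^4) / (1 − (3/10)^7) = 1417000/1428259.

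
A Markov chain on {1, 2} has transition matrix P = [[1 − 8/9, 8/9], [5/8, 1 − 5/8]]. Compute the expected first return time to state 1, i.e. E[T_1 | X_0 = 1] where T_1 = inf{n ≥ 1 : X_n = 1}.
E[T_1 | X_0 = 1] = 1/π_1 = 109/45

For an irreducible recurrent Markov chain with stationary distribution π, E[T_i | X_0 = i] = 1/π_i (Kac's formula). Here π_1 = (5/8)/(8/9 + 5/8) = (5/8)/(109/72) = 45/109, so E[T_1 | X_0 = 1] = 1/π_1 = (8/9 + 5/8)/(5/8) = (109/72)/(5/8) = 109/45.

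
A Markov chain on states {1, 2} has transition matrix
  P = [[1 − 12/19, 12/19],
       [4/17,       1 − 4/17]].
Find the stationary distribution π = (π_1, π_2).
π_1 = 19/70, π_2 = 51/70

Solve πP = π with π_1 + π_2 = 1. From πP = π: π_1 · (1 − 12/19) + π_2 · 4/17 = π_1 ⇒ π_2 · 4/17 = π_1 · 12/19 ⇒ π_2/π_1 = (12/19)/(4/17) = 51/19. Together with π_1 + π_2 = 1:
  π_1 = (4/17)/(12/19 + 4/17) = (4/17)/(280/323) = 19/70,
  π_2 = (12/19)/(12/19 + 4/17) = (12/19)/(280/323) = 51/70.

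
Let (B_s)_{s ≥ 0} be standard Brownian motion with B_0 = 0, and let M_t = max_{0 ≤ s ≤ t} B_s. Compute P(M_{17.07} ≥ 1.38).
P(M_{17.07} ≥ 1.38) = 2·P(B_{17.07} ≥ 1.38) = 2(1 − Φ(1.38/√17.07)) ≈ 0.7384

By the reflection principle for Brownian motion, P(M_t ≥ a) = 2 · P(B_t ≥ a) for a ≥ 0. Since B_t ~ N(0, t), P(B_t ≥ 1.38) = 1 − Φ(1.38/√t) = 1 − Φ(1.38/√17.07) = 1 − Φ(0.3340). So
  P(M_{17.07} ≥ 1.38) = 2(1 − Φ(0.3340)) ≈ 0.7384.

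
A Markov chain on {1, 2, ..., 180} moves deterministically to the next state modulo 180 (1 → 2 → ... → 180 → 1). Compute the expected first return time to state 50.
E[T_50 | X_0 = 50] = 180

The chain cycles deterministically, so starting at state 50 it returns in exactly 180 steps. Equivalently, the stationary distribution is uniform π_j = 1/180 for every state j, so by Kac's formula E[T_50] = 1/π_50 = 180.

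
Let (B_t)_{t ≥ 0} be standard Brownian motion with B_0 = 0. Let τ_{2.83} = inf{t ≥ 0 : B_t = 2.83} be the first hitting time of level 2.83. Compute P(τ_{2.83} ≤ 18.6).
P(τ_{2.83} ≤ 18.6) = 2(1 − Φ(2.83/√18.6)) = 2(1 − Φ(0.6562)) ≈ 0.5117

By the reflection principle for standard BM, P(τ_b ≤ t) = 2 · P(B_t ≥ b). Since B_t ~ N(0, t), P(B_t ≥ 2.83) = 1 − Φ(2.83/√t) = 1 − Φ(2.83/√18.6) = 1 − Φ(0.6562) ≈ 0.25585. Doubling: P(τ_{2.83} ≤ 18.6) ≈ 2 · 0.25585 = 0.51170 ≈ 0.5117.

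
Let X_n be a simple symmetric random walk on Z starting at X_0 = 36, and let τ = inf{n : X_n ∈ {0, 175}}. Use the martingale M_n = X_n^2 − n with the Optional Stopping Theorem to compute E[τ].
E[τ] = 5004

M_n = X_n^2 − n is a martingale (since E[X_{n+1}^2 | F_n] = X_n^2 + 1). By OST (τ has finite mean in a bounded region), E[M_τ] = E[M_0] = X_0^2 − 0 = 36^2 = 1296. Also E[M_τ] = E[X_τ^2] − E[τ]. The walk exits at 0 or 175, with P(hit 175 first) = 36/175, so E[X_τ^2] = 175^2 · 36/175 + 0 = 6300. Thus E[τ] = E[X_τ^2] − E[M_τ] = 6300 − 1296 = 5004 = 36(175 − 36) = 5004.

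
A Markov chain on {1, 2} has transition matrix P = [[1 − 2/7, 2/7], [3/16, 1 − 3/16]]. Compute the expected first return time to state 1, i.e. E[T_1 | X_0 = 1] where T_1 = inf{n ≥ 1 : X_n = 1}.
E[T_1 | X_0 = 1] = 1/π_1 = 53/21

For an irreducible recurrent Markov chain with stationary distribution π, E[T_i | X_0 = i] = 1/π_i (Kac's formula). Here π_1 = (3/16)/(2/7 + 3/16) = (3/16)/(53/112) = 21/53, so E[T_1 | X_0 = 1] = 1/π_1 = (2/7 + 3/16)/(3/16) = (53/112)/(3/16) = 53/21.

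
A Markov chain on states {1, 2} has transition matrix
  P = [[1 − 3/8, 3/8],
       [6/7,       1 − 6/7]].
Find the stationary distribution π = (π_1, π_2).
π_1 = 16/23, π_2 = 7/23

Solve πP = π with π_1 + π_2 = 1. From πP = π: π_1 · (1 − 3/8) + π_2 · 6/7 = π_1 ⇒ π_2 · 6/7 = π_1 · 3/8 ⇒ π_2/π_1 = (3/8)/(6/7) = 7/16. Together with π_1 + π_2 = 1:
  π_1 = (6/7)/(3/8 + 6/7) = (6/7)/(69/56) = 16/23,
  π_2 = (3/8)/(3/8 + 6/7) = (3/8)/(69/56) = 7/23.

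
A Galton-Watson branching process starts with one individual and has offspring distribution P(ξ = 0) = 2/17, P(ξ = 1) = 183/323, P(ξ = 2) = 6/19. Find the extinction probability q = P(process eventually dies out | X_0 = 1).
q = 19/51

The pgf is f(s) = 2/17 + 183/323·s + 6/19·s². The extinction probability q is the smallest fixed point of f in [0, 1]. Setting s = f(s):
  6/19·s² + (183/323 − 1)·s + 2/17 = 0
  6/19·s² − (2/17 + 6/19)·s + 2/17 = 0
which factors as (s − 1)·(6/19·s − 2/17) = 0, giving roots s = 1 and s = (2/17)/(6/19) = 19/51.
Mean offspring μ = 183/323 + 2·6/19 = 387/323 > 1 (supercritical), so q < 1. The extinction probability is the smaller root: q = (2/17)/(6/19) = 19/51.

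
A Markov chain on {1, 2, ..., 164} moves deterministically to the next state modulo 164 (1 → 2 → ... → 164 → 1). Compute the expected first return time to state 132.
E[T_132 | X_0 = 132] = 164

The chain cycles deterministically, so starting at state 132 it returns in exactly 164 steps. Equivalently, the stationary distribution is uniform π_j = 1/164 for every state j, so by Kac's formula E[T_132] = 1/π_132 = 164.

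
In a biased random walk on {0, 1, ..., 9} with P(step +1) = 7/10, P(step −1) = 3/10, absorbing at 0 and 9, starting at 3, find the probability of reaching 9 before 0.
P(hit 9 before 0) = (1 − (3/7)^3) / (1 − (3/7)^9) = 117649/127639

Let u_k denote P(reach 9 before 0 | start at k). Boundary: u_0 = 0, u_9 = 1. Recurrence: u_k = 7/10·u_{k+1} + 3/10·u_{k-1} for 1 ≤ k ≤ 8. Try u_k = A + B·r^k with r = q/p = (3/10)/(7/10) = 3/7. Substitution satisfies the recurrence; boundary conditions give:
  u_k = (1 − r^k) / (1 − r^N) = (1 − (3/7)^3) / (1 − (3/7)^9) = 117649/127639.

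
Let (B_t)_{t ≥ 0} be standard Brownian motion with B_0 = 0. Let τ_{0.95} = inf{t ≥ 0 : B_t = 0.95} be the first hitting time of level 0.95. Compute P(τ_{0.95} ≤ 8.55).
P(τ_{0.95} ≤ 8.55) = 2(1 − Φ(0.95/√8.55)) = 2(1 − Φ(0.3249)) ≈ 0.7453

By the reflection principle for standard BM, P(τ_b ≤ t) = 2 · P(B_t ≥ b). Since B_t ~ N(0, t), P(B_t ≥ 0.95) = 1 − Φ(0.95/√t) = 1 − Φ(0.95/√8.55) = 1 − Φ(0.3249) ≈ 0.37263. Doubling: P(τ_{0.95} ≤ 8.55) ≈ 2 · 0.37263 = 0.74526 ≈ 0.7453.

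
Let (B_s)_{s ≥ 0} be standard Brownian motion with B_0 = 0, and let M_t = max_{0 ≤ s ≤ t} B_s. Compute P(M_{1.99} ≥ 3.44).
P(M_{1.99} ≥ 3.44) = 2·P(B_{1.99} ≥ 3.44) = 2(1 − Φ(3.44/√1.99)) ≈ 0.0147

By the reflection principle for Brownian motion, P(M_t ≥ a) = 2 · P(B_t ≥ a) for a ≥ 0. Since B_t ~ N(0, t), P(B_t ≥ 3.44) = 1 − Φ(3.44/√t) = 1 − Φ(3.44/√1.99) = 1 − Φ(2.4386). So
  P(M_{1.99} ≥ 3.44) = 2(1 − Φ(2.4386)) ≈ 0.0147.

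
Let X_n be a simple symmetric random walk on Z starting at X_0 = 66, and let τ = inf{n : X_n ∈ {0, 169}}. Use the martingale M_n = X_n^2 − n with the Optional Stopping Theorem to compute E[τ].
E[τ] = 6798

M_n = X_n^2 − n is a martingale (since E[X_{n+1}^2 | F_n] = X_n^2 + 1). By OST (τ has finite mean in a bounded region), E[M_τ] = E[M_0] = X_0^2 − 0 = 66^2 = 4356. Also E[M_τ] = E[X_τ^2] − E[τ]. The walk exits at 0 or 169, with P(hit 169 first) = 66/169, so E[X_τ^2] = 169^2 · 66/169 + 0 = 11154. Thus E[τ] = E[X_τ^2] − E[M_τ] = 11154 − 4356 = 6798 = 66(169 − 66) = 6798.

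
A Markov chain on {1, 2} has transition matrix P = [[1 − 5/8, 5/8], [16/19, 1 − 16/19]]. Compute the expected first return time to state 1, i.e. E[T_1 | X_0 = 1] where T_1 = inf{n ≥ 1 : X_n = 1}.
E[T_1 | X_0 = 1] = 1/π_1 = 223/128

For an irreducible recurrent Markov chain with stationary distribution π, E[T_i | X_0 = i] = 1/π_i (Kac's formula). Here π_1 = (16/19)/(5/8 + 16/19) = (16/19)/(223/152) = 128/223, so E[T_1 | X_0 = 1] = 1/π_1 = (5/8 + 16/19)/(16/19) = (223/152)/(16/19) = 223/128.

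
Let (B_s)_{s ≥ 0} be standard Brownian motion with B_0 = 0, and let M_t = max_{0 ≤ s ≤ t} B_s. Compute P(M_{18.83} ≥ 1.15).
P(M_{18.83} ≥ 1.15) = 2·P(B_{18.83} ≥ 1.15) = 2(1 − Φ(1.15/√18.83)) ≈ 0.7910

By the reflection principle for Brownian motion, P(M_t ≥ a) = 2 · P(B_t ≥ a) for a ≥ 0. Since B_t ~ N(0, t), P(B_t ≥ 1.15) = 1 − Φ(1.15/√t) = 1 − Φ(1.15/√18.83) = 1 − Φ(0.2650). So
  P(M_{18.83} ≥ 1.15) = 2(1 − Φ(0.2650)) ≈ 0.7910.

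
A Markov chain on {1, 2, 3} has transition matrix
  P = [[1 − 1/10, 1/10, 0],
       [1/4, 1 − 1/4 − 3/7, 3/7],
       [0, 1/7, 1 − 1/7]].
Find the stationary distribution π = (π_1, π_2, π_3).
π = (5/13, 2/13, 6/13)

This is a birth-death chain on three states, which satisfies detailed balance: π_1 · P_{12} = π_2 · P_{21} and π_2 · P_{23} = π_3 · P_{32}.
From π_1 · 1/10 = π_2 · 1/4: π_2/π_1 = (1/10)/(1/4) = 2/5.
From π_2 · 3/7 = π_3 · 1/7: π_3/π_2 = (3/7)/(1/7) = 3.
Take π_1 proportional to 1; then unnormalized π = (1, 2/5, 6/5). Normalize by dividing by the sum 13/5:
  π = (5/13, 2/13, 6/13).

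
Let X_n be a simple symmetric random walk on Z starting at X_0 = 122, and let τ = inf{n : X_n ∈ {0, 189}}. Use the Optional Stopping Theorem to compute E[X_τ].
E[X_τ] = 122

X_n is a martingale and τ is a bounded-mean stopping time (indeed τ is finite a.s. with bounded expectation since the walk is in a bounded region). By the OST, E[X_τ] = E[X_0] = 122. Equivalently: E[X_τ] = 189 · P(hit 189 first) + 0 · P(hit 0 first) = 189 · (122/189) = 122.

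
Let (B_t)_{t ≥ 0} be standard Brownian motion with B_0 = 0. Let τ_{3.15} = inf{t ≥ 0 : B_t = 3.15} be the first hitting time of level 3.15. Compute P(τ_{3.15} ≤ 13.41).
P(τ_{3.15} ≤ 13.41) = 2(1 − Φ(3.15/√13.41)) = 2(1 − Φ(0.8602)) ≈ 0.3897

By the reflection principle for standard BM, P(τ_b ≤ t) = 2 · P(B_t ≥ b). Since B_t ~ N(0, t), P(B_t ≥ 3.15) = 1 − Φ(3.15/√t) = 1 − Φ(3.15/√13.41) = 1 − Φ(0.8602) ≈ 0.19484. Doubling: P(τ_{3.15} ≤ 13.41) ≈ 2 · 0.19484 = 0.38968 ≈ 0.3897.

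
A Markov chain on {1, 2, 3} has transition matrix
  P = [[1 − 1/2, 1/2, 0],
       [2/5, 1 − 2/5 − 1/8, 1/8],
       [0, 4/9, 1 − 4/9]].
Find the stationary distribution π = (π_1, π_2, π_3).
π = (128/333, 160/333, 5/37)

This is a birth-death chain on three states, which satisfies detailed balance: π_1 · P_{12} = π_2 · P_{21} and π_2 · P_{23} = π_3 · P_{32}.
From π_1 · 1/2 = π_2 · 2/5: π_2/π_1 = (1/2)/(2/5) = 5/4.
From π_2 · 1/8 = π_3 · 4/9: π_3/π_2 = (1/8)/(4/9) = 9/32.
Take π_1 proportional to 1; then unnormalized π = (1, 5/4, 45/128). Normalize by dividing by the sum 333/128:
  π = (128/333, 160/333, 5/37).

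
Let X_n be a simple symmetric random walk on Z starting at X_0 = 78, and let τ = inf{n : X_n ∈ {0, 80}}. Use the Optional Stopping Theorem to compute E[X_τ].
E[X_τ] = 78

X_n is a martingale and τ is a bounded-mean stopping time (indeed τ is finite a.s. with bounded expectation since the walk is in a bounded region). By the OST, E[X_τ] = E[X_0] = 78. Equivalently: E[X_τ] = 80 · P(hit 80 first) + 0 · P(hit 0 first) = 80 · (78/80) = 78.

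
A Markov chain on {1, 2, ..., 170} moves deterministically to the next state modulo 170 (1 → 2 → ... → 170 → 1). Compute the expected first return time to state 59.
E[T_59 | X_0 = 59] = 170

The chain cycles deterministically, so starting at state 59 it returns in exactly 170 steps. Equivalently, the stationary distribution is uniform π_j = 1/170 for every state j, so by Kac's formula E[T_59] = 1/π_59 = 170.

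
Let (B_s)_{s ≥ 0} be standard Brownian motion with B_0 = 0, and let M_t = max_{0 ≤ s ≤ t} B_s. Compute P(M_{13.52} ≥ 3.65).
P(M_{13.52} ≥ 3.65) = 2·P(B_{13.52} ≥ 3.65) = 2(1 − Φ(3.65/√13.52)) ≈ 0.3209

By the reflection principle for Brownian motion, P(M_t ≥ a) = 2 · P(B_t ≥ a) for a ≥ 0. Since B_t ~ N(0, t), P(B_t ≥ 3.65) = 1 − Φ(3.65/√t) = 1 − Φ(3.65/√13.52) = 1 − Φ(0.9927). So
  P(M_{13.52} ≥ 3.65) = 2(1 − Φ(0.9927)) ≈ 0.3209.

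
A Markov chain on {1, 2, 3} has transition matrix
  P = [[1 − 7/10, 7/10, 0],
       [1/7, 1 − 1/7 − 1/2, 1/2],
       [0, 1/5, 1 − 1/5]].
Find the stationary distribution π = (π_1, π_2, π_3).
π = (20/363, 98/363, 245/363)

This is a birth-death chain on three states, which satisfies detailed balance: π_1 · P_{12} = π_2 · P_{21} and π_2 · P_{23} = π_3 · P_{32}.
From π_1 · 7/10 = π_2 · 1/7: π_2/π_1 = (7/10)/(1/7) = 49/10.
From π_2 · 1/2 = π_3 · 1/5: π_3/π_2 = (1/2)/(1/5) = 5/2.
Take π_1 proportional to 1; then unnormalized π = (1, 49/10, 49/4). Normalize by dividing by the sum 363/20:
  π = (20/363, 98/363, 245/363).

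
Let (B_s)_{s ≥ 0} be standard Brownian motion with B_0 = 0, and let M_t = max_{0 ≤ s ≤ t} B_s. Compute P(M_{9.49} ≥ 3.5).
P(M_{9.49} ≥ 3.5) = 2·P(B_{9.49} ≥ 3.5) = 2(1 − Φ(3.5/√9.49)) ≈ 0.2559

By the reflection principle for Brownian motion, P(M_t ≥ a) = 2 · P(B_t ≥ a) for a ≥ 0. Since B_t ~ N(0, t), P(B_t ≥ 3.5) = 1 − Φ(3.5/√t) = 1 − Φ(3.5/√9.49) = 1 − Φ(1.1361). So
  P(M_{9.49} ≥ 3.5) = 2(1 − Φ(1.1361)) ≈ 0.2559.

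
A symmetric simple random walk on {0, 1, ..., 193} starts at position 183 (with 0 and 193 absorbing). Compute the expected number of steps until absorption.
E[τ | X_0 = 183] = 1830

Let v_k = E[τ | X_0 = k]. Boundary: v_0 = v_193 = 0. Recurrence: v_k = 1 + (v_{k-1} + v_{k+1})/2 for 1 ≤ k ≤ 192. The particular solution to v_k − (v_{k-1} + v_{k+1})/2 = 1 is v_k = −k^2. Adding homogeneous solution A + B k and matching boundaries gives v_k = k (193 − k). Substituting k = 183: v_183 = 183 · 10 = 1830.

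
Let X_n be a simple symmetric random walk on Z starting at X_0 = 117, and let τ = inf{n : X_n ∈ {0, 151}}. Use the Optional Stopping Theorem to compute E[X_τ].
E[X_τ] = 117

X_n is a martingale and τ is a bounded-mean stopping time (indeed τ is finite a.s. with bounded expectation since the walk is in a bounded region). By the OST, E[X_τ] = E[X_0] = 117. Equivalently: E[X_τ] = 151 · P(hit 151 first) + 0 · P(hit 0 first) = 151 · (117/151) = 117.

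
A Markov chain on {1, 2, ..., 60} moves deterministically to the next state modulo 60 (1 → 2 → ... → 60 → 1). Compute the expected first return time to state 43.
E[T_43 | X_0 = 43] = 60

The chain cycles deterministically, so starting at state 43 it returns in exactly 60 steps. Equivalently, the stationary distribution is uniform π_j = 1/60 for every state j, so by Kac's formula E[T_43] = 1/π_43 = 60.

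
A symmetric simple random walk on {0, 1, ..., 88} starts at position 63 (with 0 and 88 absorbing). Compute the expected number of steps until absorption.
E[τ | X_0 = 63] = 1575

Let v_k = E[τ | X_0 = k]. Boundary: v_0 = v_88 = 0. Recurrence: v_k = 1 + (v_{k-1} + v_{k+1})/2 for 1 ≤ k ≤ 87. The particular solution to v_k − (v_{k-1} + v_{k+1})/2 = 1 is v_k = −k^2. Adding homogeneous solution A + B k and matching boundaries gives v_k = k (88 − k). Substituting k = 63: v_63 = 63 · 25 = 1575.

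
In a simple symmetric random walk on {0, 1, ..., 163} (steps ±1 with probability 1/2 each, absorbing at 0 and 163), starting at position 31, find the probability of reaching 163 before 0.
P(hit 163 before 0) = 31/163

Let u_k = P(hit 163 before 0 | start at k). Then u_0 = 0, u_163 = 1, and u_k = u_{k-1}/2 + u_{k+1}/2 for 1 ≤ k ≤ 162. This harmonic recurrence is solved by u_k = k/163, giving u_31 = 31/163.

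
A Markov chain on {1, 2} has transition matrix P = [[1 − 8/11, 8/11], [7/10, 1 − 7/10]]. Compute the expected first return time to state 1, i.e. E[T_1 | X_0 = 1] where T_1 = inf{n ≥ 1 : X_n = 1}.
E[T_1 | X_0 = 1] = 1/π_1 = 157/77

For an irreducible recurrent Markov chain with stationary distribution π, E[T_i | X_0 = i] = 1/π_i (Kac's formula). Here π_1 = (7/10)/(8/11 + 7/10) = (7/10)/(157/110) = 77/157, so E[T_1 | X_0 = 1] = 1/π_1 = (8/11 + 7/10)/(7/10) = (157/110)/(7/10) = 157/77.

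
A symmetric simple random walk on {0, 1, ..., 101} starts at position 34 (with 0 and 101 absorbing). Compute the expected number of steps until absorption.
E[τ | X_0 = 34] = 2278

Let v_k = E[τ | X_0 = k]. Boundary: v_0 = v_101 = 0. Recurrence: v_k = 1 + (v_{k-1} + v_{k+1})/2 for 1 ≤ k ≤ 100. The particular solution to v_k − (v_{k-1} + v_{k+1})/2 = 1 is v_k = −k^2. Adding homogeneous solution A + B k and matching boundaries gives v_k = k (101 − k). Substituting k = 34: v_34 = 34 · 67 = 2278.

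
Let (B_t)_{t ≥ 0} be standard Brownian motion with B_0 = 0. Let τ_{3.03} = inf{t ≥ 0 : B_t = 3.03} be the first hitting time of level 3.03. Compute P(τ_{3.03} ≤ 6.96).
P(τ_{3.03} ≤ 6.96) = 2(1 − Φ(3.03/√6.96)) = 2(1 − Φ(1.1485)) ≈ 0.2508

By the reflection principle for standard BM, P(τ_b ≤ t) = 2 · P(B_t ≥ b). Since B_t ~ N(0, t), P(B_t ≥ 3.03) = 1 − Φ(3.03/√t) = 1 − Φ(3.03/√6.96) = 1 − Φ(1.1485) ≈ 0.12538. Doubling: P(τ_{3.03} ≤ 6.96) ≈ 2 · 0.12538 = 0.25076 ≈ 0.2508.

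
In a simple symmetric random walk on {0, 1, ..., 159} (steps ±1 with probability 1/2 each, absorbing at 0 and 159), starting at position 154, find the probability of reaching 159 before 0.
P(hit 159 before 0) = 154/159

Let u_k = P(hit 159 before 0 | start at k). Then u_0 = 0, u_159 = 1, and u_k = u_{k-1}/2 + u_{k+1}/2 for 1 ≤ k ≤ 158. This harmonic recurrence is solved by u_k = k/159, giving u_154 = 154/159.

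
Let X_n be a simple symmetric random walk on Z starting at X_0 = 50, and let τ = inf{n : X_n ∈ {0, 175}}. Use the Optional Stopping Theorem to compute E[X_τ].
E[X_τ] = 50

X_n is a martingale and τ is a bounded-mean stopping time (indeed τ is finite a.s. with bounded expectation since the walk is in a bounded region). By the OST, E[X_τ] = E[X_0] = 50. Equivalently: E[X_τ] = 175 · P(hit 175 first) + 0 · P(hit 0 first) = 175 · (50/175) = 50.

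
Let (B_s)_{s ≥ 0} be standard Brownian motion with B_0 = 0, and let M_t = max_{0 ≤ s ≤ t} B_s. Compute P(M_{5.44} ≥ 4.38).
P(M_{5.44} ≥ 4.38) = 2·P(B_{5.44} ≥ 4.38) = 2(1 − Φ(4.38/√5.44)) ≈ 0.0604

By the reflection principle for Brownian motion, P(M_t ≥ a) = 2 · P(B_t ≥ a) for a ≥ 0. Since B_t ~ N(0, t), P(B_t ≥ 4.38) = 1 − Φ(4.38/√t) = 1 − Φ(4.38/√5.44) = 1 − Φ(1.8779). So
  P(M_{5.44} ≥ 4.38) = 2(1 − Φ(1.8779)) ≈ 0.0604.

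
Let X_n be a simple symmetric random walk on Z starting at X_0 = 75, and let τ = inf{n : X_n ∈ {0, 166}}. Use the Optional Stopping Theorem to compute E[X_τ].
E[X_τ] = 75

X_n is a martingale and τ is a bounded-mean stopping time (indeed τ is finite a.s. with bounded expectation since the walk is in a bounded region). By the OST, E[X_τ] = E[X_0] = 75. Equivalently: E[X_τ] = 166 · P(hit 166 first) + 0 · P(hit 0 first) = 166 · (75/166) = 75.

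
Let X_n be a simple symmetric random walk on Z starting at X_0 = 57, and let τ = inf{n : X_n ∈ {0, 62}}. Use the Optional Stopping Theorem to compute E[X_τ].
E[X_τ] = 57

X_n is a martingale and τ is a bounded-mean stopping time (indeed τ is finite a.s. with bounded expectation since the walk is in a bounded region). By the OST, E[X_τ] = E[X_0] = 57. Equivalently: E[X_τ] = 62 · P(hit 62 first) + 0 · P(hit 0 first) = 62 · (57/62) = 57.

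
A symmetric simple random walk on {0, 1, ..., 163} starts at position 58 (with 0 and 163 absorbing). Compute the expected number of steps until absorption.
E[τ | X_0 = 58] = 6090

Let v_k = E[τ | X_0 = k]. Boundary: v_0 = v_163 = 0. Recurrence: v_k = 1 + (v_{k-1} + v_{k+1})/2 for 1 ≤ k ≤ 162. The particular solution to v_k − (v_{k-1} + v_{k+1})/2 = 1 is v_k = −k^2. Adding homogeneous solution A + B k and matching boundaries gives v_k = k (163 − k). Substituting k = 58: v_58 = 58 · 105 = 6090.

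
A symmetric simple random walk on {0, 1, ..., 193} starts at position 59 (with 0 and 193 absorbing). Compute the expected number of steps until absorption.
E[τ | X_0 = 59] = 7906

Let v_k = E[τ | X_0 = k]. Boundary: v_0 = v_193 = 0. Recurrence: v_k = 1 + (v_{k-1} + v_{k+1})/2 for 1 ≤ k ≤ 192. The particular solution to v_k − (v_{k-1} + v_{k+1})/2 = 1 is v_k = −k^2. Adding homogeneous solution A + B k and matching boundaries gives v_k = k (193 − k). Substituting k = 59: v_59 = 59 · 134 = 7906.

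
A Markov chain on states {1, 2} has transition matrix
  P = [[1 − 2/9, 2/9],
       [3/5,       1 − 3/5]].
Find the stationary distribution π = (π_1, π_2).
π_1 = 27/37, π_2 = 10/37

Solve πP = π with π_1 + π_2 = 1. From πP = π: π_1 · (1 − 2/9) + π_2 · 3/5 = π_1 ⇒ π_2 · 3/5 = π_1 · 2/9 ⇒ π_2/π_1 = (2/9)/(3/5) = 10/27. Together with π_1 + π_2 = 1:
  π_1 = (3/5)/(2/9 + 3/5) = (3/5)/(37/45) = 27/37,
  π_2 = (2/9)/(2/9 + 3/5) = (2/9)/(37/45) = 10/37.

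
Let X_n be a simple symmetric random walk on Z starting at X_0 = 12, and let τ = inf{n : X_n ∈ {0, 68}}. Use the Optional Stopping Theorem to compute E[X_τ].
E[X_τ] = 12

X_n is a martingale and τ is a bounded-mean stopping time (indeed τ is finite a.s. with bounded expectation since the walk is in a bounded region). By the OST, E[X_τ] = E[X_0] = 12. Equivalently: E[X_τ] = 68 · P(hit 68 first) + 0 · P(hit 0 first) = 68 · (12/68) = 12.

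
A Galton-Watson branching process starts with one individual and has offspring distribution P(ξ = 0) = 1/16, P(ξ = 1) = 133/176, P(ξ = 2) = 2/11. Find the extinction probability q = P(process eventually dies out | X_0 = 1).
q = 11/32

The pgf is f(s) = 1/16 + 133/176·s + 2/11·s². The extinction probability q is the smallest fixed point of f in [0, 1]. Setting s = f(s):
  2/11·s² + (133/176 − 1)·s + 1/16 = 0
  2/11·s² − (1/16 + 2/11)·s + 1/16 = 0
which factors as (s − 1)·(2/11·s − 1/16) = 0, giving roots s = 1 and s = (1/16)/(2/11) = 11/32.
Mean offspring μ = 133/176 + 2·2/11 = 197/176 > 1 (supercritical), so q < 1. The extinction probability is the smaller root: q = (1/16)/(2/11) = 11/32.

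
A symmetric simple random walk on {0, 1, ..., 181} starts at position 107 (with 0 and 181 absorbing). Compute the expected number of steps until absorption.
E[τ | X_0 = 107] = 7918

Let v_k = E[τ | X_0 = k]. Boundary: v_0 = v_181 = 0. Recurrence: v_k = 1 + (v_{k-1} + v_{k+1})/2 for 1 ≤ k ≤ 180. The particular solution to v_k − (v_{k-1} + v_{k+1})/2 = 1 is v_k = −k^2. Adding homogeneous solution A + B k and matching boundaries gives v_k = k (181 − k). Substituting k = 107: v_107 = 107 · 74 = 7918.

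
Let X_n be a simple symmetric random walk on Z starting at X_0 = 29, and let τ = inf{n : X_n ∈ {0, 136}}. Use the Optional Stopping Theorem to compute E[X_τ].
E[X_τ] = 29

X_n is a martingale and τ is a bounded-mean stopping time (indeed τ is finite a.s. with bounded expectation since the walk is in a bounded region). By the OST, E[X_τ] = E[X_0] = 29. Equivalently: E[X_τ] = 136 · P(hit 136 first) + 0 · P(hit 0 first) = 136 · (29/136) = 29.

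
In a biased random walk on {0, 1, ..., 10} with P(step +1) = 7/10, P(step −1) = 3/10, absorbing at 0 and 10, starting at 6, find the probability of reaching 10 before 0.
P(hit 10 before 0) = (1 − (3/7)^6) / (1 − (3/7)^10) = 7018123/7060405

Let u_k denote P(reach 10 before 0 | start at k). Boundary: u_0 = 0, u_10 = 1. Recurrence: u_k = 7/10·u_{k+1} + 3/10·u_{k-1} for 1 ≤ k ≤ 9. Try u_k = A + B·r^k with r = q/p = (3/10)/(7/10) = 3/7. Substitution satisfies the recurrence; boundary conditions give:
  u_k = (1 − r^k) / (1 − r^N) = (1 − (3/7)^6) / (1 − (3/7)^10) = 7018123/7060405.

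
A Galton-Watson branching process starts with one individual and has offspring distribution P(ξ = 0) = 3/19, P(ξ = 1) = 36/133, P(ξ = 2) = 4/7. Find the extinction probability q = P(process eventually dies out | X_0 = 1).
q = 21/76

The pgf is f(s) = 3/19 + 36/133·s + 4/7·s². The extinction probability q is the smallest fixed point of f in [0, 1]. Setting s = f(s):
  4/7·s² + (36/133 − 1)·s + 3/19 = 0
  4/7·s² − (3/19 + 4/7)·s + 3/19 = 0
which factors as (s − 1)·(4/7·s − 3/19) = 0, giving roots s = 1 and s = (3/19)/(4/7) = 21/76.
Mean offspring μ = 36/133 + 2·4/7 = 188/133 > 1 (supercritical), so q < 1. The extinction probability is the smaller root: q = (3/19)/(4/7) = 21/76.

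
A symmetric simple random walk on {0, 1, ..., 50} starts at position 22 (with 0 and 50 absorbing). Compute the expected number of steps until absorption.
E[τ | X_0 = 22] = 616

Let v_k = E[τ | X_0 = k]. Boundary: v_0 = v_50 = 0. Recurrence: v_k = 1 + (v_{k-1} + v_{k+1})/2 for 1 ≤ k ≤ 49. The particular solution to v_k − (v_{k-1} + v_{k+1})/2 = 1 is v_k = −k^2. Adding homogeneous solution A + B k and matching boundaries gives v_k = k (50 − k). Substituting k = 22: v_22 = 22 · 28 = 616.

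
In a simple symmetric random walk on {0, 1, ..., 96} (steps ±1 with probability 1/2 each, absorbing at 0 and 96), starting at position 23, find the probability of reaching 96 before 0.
P(hit 96 before 0) = 23/96

Let u_k = P(hit 96 before 0 | start at k). Then u_0 = 0, u_96 = 1, and u_k = u_{k-1}/2 + u_{k+1}/2 for 1 ≤ k ≤ 95. This harmonic recurrence is solved by u_k = k/96, giving u_23 = 23/96.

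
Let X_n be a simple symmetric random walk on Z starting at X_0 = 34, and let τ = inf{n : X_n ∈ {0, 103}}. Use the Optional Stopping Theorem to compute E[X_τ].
E[X_τ] = 34

X_n is a martingale and τ is a bounded-mean stopping time (indeed τ is finite a.s. with bounded expectation since the walk is in a bounded region). By the OST, E[X_τ] = E[X_0] = 34. Equivalently: E[X_τ] = 103 · P(hit 103 first) + 0 · P(hit 0 first) = 103 · (34/103) = 34.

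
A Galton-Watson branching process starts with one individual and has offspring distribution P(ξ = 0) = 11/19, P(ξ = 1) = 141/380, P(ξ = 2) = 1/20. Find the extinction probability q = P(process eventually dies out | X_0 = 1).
q = 1

Mean offspring μ = 0·11/19 + 1·141/380 + 2·1/20 = 179/380 ≤ 1. For μ ≤ 1 with offspring not concentrated at 1, the Galton-Watson process goes extinct almost surely, so q = 1.
(Algebraic check: The pgf is f(s) = 11/19 + 141/380·s + 1/20·s². The extinction probability q is the smallest fixed point of f in [0, 1]. Setting s = f(s):
  1/20·s² + (141/380 − 1)·s + 11/19 = 0
  1/20·s² − (11/19 + 1/20)·s + 11/19 = 0
which factors as (s − 1)·(1/20·s − 11/19) = 0, giving roots s = 1 and s = (11/19)/(1/20) = 220/19. Since 220/19 ≥ 1, the smallest root in [0, 1] is s = 1.)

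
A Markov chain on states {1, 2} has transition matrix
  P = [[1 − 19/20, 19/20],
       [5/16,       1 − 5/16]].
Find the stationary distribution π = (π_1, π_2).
π_1 = 25/101, π_2 = 76/101

Solve πP = π with π_1 + π_2 = 1. From πP = π: π_1 · (1 − 19/20) + π_2 · 5/16 = π_1 ⇒ π_2 · 5/16 = π_1 · 19/20 ⇒ π_2/π_1 = (19/20)/(5/16) = 76/25. Together with π_1 + π_2 = 1:
  π_1 = (5/16)/(19/20 + 5/16) = (5/16)/(101/80) = 25/101,
  π_2 = (19/20)/(19/20 + 5/16) = (19/20)/(101/80) = 76/101.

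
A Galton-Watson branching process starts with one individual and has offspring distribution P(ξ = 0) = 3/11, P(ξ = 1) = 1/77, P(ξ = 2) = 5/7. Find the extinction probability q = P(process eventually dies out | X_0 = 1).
q = 21/55

The pgf is f(s) = 3/11 + 1/77·s + 5/7·s². The extinction probability q is the smallest fixed point of f in [0, 1]. Setting s = f(s):
  5/7·s² + (1/77 − 1)·s + 3/11 = 0
  5/7·s² − (3/11 + 5/7)·s + 3/11 = 0
which factors as (s − 1)·(5/7·s − 3/11) = 0, giving roots s = 1 and s = (3/11)/(5/7) = 21/55.
Mean offspring μ = 1/77 + 2·5/7 = 111/77 > 1 (supercritical), so q < 1. The extinction probability is the smaller root: q = (3/11)/(5/7) = 21/55.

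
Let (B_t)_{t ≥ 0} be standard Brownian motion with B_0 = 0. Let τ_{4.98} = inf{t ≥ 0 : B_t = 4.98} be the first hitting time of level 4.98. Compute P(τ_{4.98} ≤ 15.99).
P(τ_{4.98} ≤ 15.99) = 2(1 − Φ(4.98/√15.99)) = 2(1 − Φ(1.2454)) ≈ 0.2130

By the reflection principle for standard BM, P(τ_b ≤ t) = 2 · P(B_t ≥ b). Since B_t ~ N(0, t), P(B_t ≥ 4.98) = 1 − Φ(4.98/√t) = 1 − Φ(4.98/√15.99) = 1 − Φ(1.2454) ≈ 0.10649. Doubling: P(τ_{4.98} ≤ 15.99) ≈ 2 · 0.10649 = 0.21298 ≈ 0.2130.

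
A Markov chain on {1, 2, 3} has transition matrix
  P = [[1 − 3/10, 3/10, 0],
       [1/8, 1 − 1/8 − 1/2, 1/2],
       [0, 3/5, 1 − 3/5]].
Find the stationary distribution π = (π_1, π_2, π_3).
π = (5/27, 4/9, 10/27)

This is a birth-death chain on three states, which satisfies detailed balance: π_1 · P_{12} = π_2 · P_{21} and π_2 · P_{23} = π_3 · P_{32}.
From π_1 · 3/10 = π_2 · 1/8: π_2/π_1 = (3/10)/(1/8) = 12/5.
From π_2 · 1/2 = π_3 · 3/5: π_3/π_2 = (1/2)/(3/5) = 5/6.
Take π_1 proportional to 1; then unnormalized π = (1, 12/5, 2). Normalize by dividing by the sum 27/5:
  π = (5/27, 4/9, 10/27).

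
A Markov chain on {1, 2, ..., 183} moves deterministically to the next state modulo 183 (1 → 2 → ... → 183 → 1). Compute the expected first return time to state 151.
E[T_151 | X_0 = 151] = 183

The chain cycles deterministically, so starting at state 151 it returns in exactly 183 steps. Equivalently, the stationary distribution is uniform π_j = 1/183 for every state j, so by Kac's formula E[T_151] = 1/π_151 = 183.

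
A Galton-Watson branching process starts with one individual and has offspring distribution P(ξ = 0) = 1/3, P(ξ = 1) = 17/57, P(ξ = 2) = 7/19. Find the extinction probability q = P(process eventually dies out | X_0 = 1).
q = 19/21

The pgf is f(s) = 1/3 + 17/57·s + 7/19·s². The extinction probability q is the smallest fixed point of f in [0, 1]. Setting s = f(s):
  7/19·s² + (17/57 − 1)·s + 1/3 = 0
  7/19·s² − (1/3 + 7/19)·s + 1/3 = 0
which factors as (s − 1)·(7/19·s − 1/3) = 0, giving roots s = 1 and s = (1/3)/(7/19) = 19/21.
Mean offspring μ = 17/57 + 2·7/19 = 59/57 > 1 (supercritical), so q < 1. The extinction probability is the smaller root: q = (1/3)/(7/19) = 19/21.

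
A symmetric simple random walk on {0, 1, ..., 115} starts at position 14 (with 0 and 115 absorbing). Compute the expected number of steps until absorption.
E[τ | X_0 = 14] = 1414

Let v_k = E[τ | X_0 = k]. Boundary: v_0 = v_115 = 0. Recurrence: v_k = 1 + (v_{k-1} + v_{k+1})/2 for 1 ≤ k ≤ 114. The particular solution to v_k − (v_{k-1} + v_{k+1})/2 = 1 is v_k = −k^2. Adding homogeneous solution A + B k and matching boundaries gives v_k = k (115 − k). Substituting k = 14: v_14 = 14 · 101 = 1414.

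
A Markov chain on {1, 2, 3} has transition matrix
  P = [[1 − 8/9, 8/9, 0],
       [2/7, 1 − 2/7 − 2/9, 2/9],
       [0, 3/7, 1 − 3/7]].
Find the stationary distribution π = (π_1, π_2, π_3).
π = (243/1391, 756/1391, 392/1391)

This is a birth-death chain on three states, which satisfies detailed balance: π_1 · P_{12} = π_2 · P_{21} and π_2 · P_{23} = π_3 · P_{32}.
From π_1 · 8/9 = π_2 · 2/7: π_2/π_1 = (8/9)/(2/7) = 28/9.
From π_2 · 2/9 = π_3 · 3/7: π_3/π_2 = (2/9)/(3/7) = 14/27.
Take π_1 proportional to 1; then unnormalized π = (1, 28/9, 392/243). Normalize by dividing by the sum 1391/243:
  π = (243/1391, 756/1391, 392/1391).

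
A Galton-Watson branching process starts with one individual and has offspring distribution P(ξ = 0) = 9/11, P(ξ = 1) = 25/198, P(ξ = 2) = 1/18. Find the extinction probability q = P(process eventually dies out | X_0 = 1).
q = 1

Mean offspring μ = 0·9/11 + 1·25/198 + 2·1/18 = 47/198 ≤ 1. For μ ≤ 1 with offspring not concentrated at 1, the Galton-Watson process goes extinct almost surely, so q = 1.
(Algebraic check: The pgf is f(s) = 9/11 + 25/198·s + 1/18·s². The extinction probability q is the smallest fixed point of f in [0, 1]. Setting s = f(s):
  1/18·s² + (25/198 − 1)·s + 9/11 = 0
  1/18·s² − (9/11 + 1/18)·s + 9/11 = 0
which factors as (s − 1)·(1/18·s − 9/11) = 0, giving roots s = 1 and s = (9/11)/(1/18) = 162/11. Since 162/11 ≥ 1, the smallest root in [0, 1] is s = 1.)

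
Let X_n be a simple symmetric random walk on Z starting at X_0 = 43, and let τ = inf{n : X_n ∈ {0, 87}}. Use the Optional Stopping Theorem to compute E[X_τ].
E[X_τ] = 43

X_n is a martingale and τ is a bounded-mean stopping time (indeed τ is finite a.s. with bounded expectation since the walk is in a bounded region). By the OST, E[X_τ] = E[X_0] = 43. Equivalently: E[X_τ] = 87 · P(hit 87 first) + 0 · P(hit 0 first) = 87 · (43/87) = 43.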